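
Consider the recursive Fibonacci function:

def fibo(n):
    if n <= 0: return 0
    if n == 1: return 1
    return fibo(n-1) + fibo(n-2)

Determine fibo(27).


Computing fibo(27) bottom-up:
fibo(0) = 0
fibo(1) = 1
fibo(2) = fibo(1) + fibo(0) = 1 + 0 = 1
fibo(3) = fibo(2) + fibo(1) = 1 + 1 = 2
fibo(4) = fibo(3) + fibo(2) = 2 + 1 = 3
fibo(5) = fibo(4) + fibo(3) = 3 + 2 = 5
fibo(6) = fibo(5) + fibo(4) = 5 + 3 = 8
fibo(7) = fibo(6) + fibo(5) = 8 + 5 = 13
fibo(8) = fibo(7) + fibo(6) = 13 + 8 = 21
fibo(9) = fibo(8) + fibo(7) = 21 + 13 = 34
fibo(10) = fibo(9) + fibo(8) = 34 + 21 = 55
fibo(11) = fibo(10) + fibo(9) = 55 + 34 = 89
fibo(12) = fibo(11) + fibo(10) = 89 + 55 = 144
fibo(13) = fibo(12) + fibo(11) = 144 + 89 = 233
fibo(14) = fibo(13) + fibo(12) = 233 + 144 = 377
fibo(15) = fibo(14) + fibo(13) = 377 + 233 = 610
fibo(16) = fibo(15) + fibo(14) = 610 + 377 = 987
fibo(17) = fibo(16) + fibo(15) = 987 + 610 = 1597
fibo(18) = fibo(17) + fibo(16) = 1597 + 987 = 2584
fibo(19) = fibo(18) + fibo(17) = 2584 + 1597 = 4181
fibo(20) = fibo(19) + fibo(18) = 4181 + 2584 = 6765
fibo(21) = fibo(20) + fibo(19) = 6765 + 4181 = 10946
fibo(22) = fibo(21) + fibo(20) = 10946 + 6765 = 17711
fibo(23) = fibo(22) + fibo(21) = 17711 + 10946 = 28657
fibo(24) = fibo(23) + fibo(22) = 28657 + 17711 = 46368
fibo(25) = fibo(24) + fibo(23) = 46368 + 28657 = 75025
fibo(26) = fibo(25) + fibo(24) = 75025 + 46368 = 121393
fibo(27) = fibo(26) + fibo(25) = 121393 + 75025 = 196418

196418


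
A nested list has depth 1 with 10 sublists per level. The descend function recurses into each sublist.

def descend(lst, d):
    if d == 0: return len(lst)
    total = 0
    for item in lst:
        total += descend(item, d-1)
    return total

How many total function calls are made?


At depth 0 (root): 1 call
At depth 1: each of 1 parents calls descend on 10 children = 10 calls
Total: 1 + 10 = 11

11


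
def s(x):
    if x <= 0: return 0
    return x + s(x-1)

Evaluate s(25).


s(25)
= 25 + 24 + 23 + 22 + 21 + 20 + 19 + 18 + 17 + 16 + 15 + 14 + 13 + 12 + 11 + 10 + 9 + 8 + 7 + 6 + 5 + 4 + 3 + 2 + 1 + s(0)
= 25 + 24 + 23 + 22 + 21 + 20 + 19 + 18 + 17 + 16 + 15 + 14 + 13 + 12 + 11 + 10 + 9 + 8 + 7 + 6 + 5 + 4 + 3 + 2 + 1 + 0
= 325

325


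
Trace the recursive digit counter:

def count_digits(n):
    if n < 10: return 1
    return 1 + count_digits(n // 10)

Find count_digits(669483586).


count_digits(669483586) = 1 + count_digits(66948358)
count_digits(66948358) = 1 + count_digits(6694835)
count_digits(6694835) = 1 + count_digits(669483)
count_digits(669483) = 1 + count_digits(66948)
count_digits(66948) = 1 + count_digits(6694)
count_digits(6694) = 1 + count_digits(669)
count_digits(669) = 1 + count_digits(66)
count_digits(66) = 1 + count_digits(6)
count_digits(6) = 1  (base case: 6 < 10)
Unwinding: 1 + 1 + 1 + 1 + 1 + 1 + 1 + 1 + 1 = 9

9


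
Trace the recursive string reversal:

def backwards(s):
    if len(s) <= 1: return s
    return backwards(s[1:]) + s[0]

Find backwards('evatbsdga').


backwards('evatbsdga') = backwards('vatbsdga') + 'e'
backwards('vatbsdga') = backwards('atbsdga') + 'v'
backwards('atbsdga') = backwards('tbsdga') + 'a'
backwards('tbsdga') = backwards('bsdga') + 't'
backwards('bsdga') = backwards('sdga') + 'b'
backwards('sdga') = backwards('dga') + 's'
backwards('dga') = backwards('ga') + 'd'
backwards('ga') = backwards('a') + 'g'
backwards('a') = 'a'  (base case)
Concatenating: 'a' + 'g' + 'd' + 's' + 'b' + 't' + 'a' + 'v' + 'e' = 'agdsbtave'

agdsbtave


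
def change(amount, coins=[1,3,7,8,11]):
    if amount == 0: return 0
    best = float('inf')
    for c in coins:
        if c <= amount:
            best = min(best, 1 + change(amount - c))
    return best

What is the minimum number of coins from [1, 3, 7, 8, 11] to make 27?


Building up with DP:
change(0) = 0
change(1) = min(1+change(0)=1+0=1) = 1
change(2) = min(1+change(1)=1+1=2) = 2
change(3) = min(1+change(2)=1+2=3, 1+change(0)=1+0=1) = 1
change(4) = min(1+change(3)=1+1=2, 1+change(1)=1+1=2) = 2
change(5) = min(1+change(4)=1+2=3, 1+change(2)=1+2=3) = 3
change(6) = min(1+change(5)=1+3=4, 1+change(3)=1+1=2) = 2
change(7) = min(1+change(6)=1+2=3, 1+change(4)=1+2=3, 1+change(0)=1+0=1) = 1
change(8) = min(1+change(7)=1+1=2, 1+change(5)=1+3=4, 1+change(1)=1+1=2, 1+change(0)=1+0=1) = 1
change(9) = min(1+change(8)=1+1=2, 1+change(6)=1+2=3, 1+change(2)=1+2=3, 1+change(1)=1+1=2) = 2
change(10) = min(1+change(9)=1+2=3, 1+change(7)=1+1=2, 1+change(3)=1+1=2, 1+change(2)=1+2=3) = 2
change(11) = min(1+change(10)=1+2=3, 1+change(8)=1+1=2, 1+change(4)=1+2=3, 1+change(3)=1+1=2, 1+change(0)=1+0=1) = 1
change(12) = min(1+change(11)=1+1=2, 1+change(9)=1+2=3, 1+change(5)=1+3=4, 1+change(4)=1+2=3, 1+change(1)=1+1=2) = 2
change(13) = min(1+change(12)=1+2=3, 1+change(10)=1+2=3, 1+change(6)=1+2=3, 1+change(5)=1+3=4, 1+change(2)=1+2=3) = 3
change(14) = min(1+change(13)=1+3=4, 1+change(11)=1+1=2, 1+change(7)=1+1=2, 1+change(6)=1+2=3, 1+change(3)=1+1=2) = 2
change(15) = min(1+change(14)=1+2=3, 1+change(12)=1+2=3, 1+change(8)=1+1=2, 1+change(7)=1+1=2, 1+change(4)=1+2=3) = 2
change(16) = min(1+change(15)=1+2=3, 1+change(13)=1+3=4, 1+change(9)=1+2=3, 1+change(8)=1+1=2, 1+change(5)=1+3=4) = 2
change(17) = min(1+change(16)=1+2=3, 1+change(14)=1+2=3, 1+change(10)=1+2=3, 1+change(9)=1+2=3, 1+change(6)=1+2=3) = 3
change(18) = min(1+change(17)=1+3=4, 1+change(15)=1+2=3, 1+change(11)=1+1=2, 1+change(10)=1+2=3, 1+change(7)=1+1=2) = 2
change(19) = min(1+change(18)=1+2=3, 1+change(16)=1+2=3, 1+change(12)=1+2=3, 1+change(11)=1+1=2, 1+change(8)=1+1=2) = 2
change(20) = min(1+change(19)=1+2=3, 1+change(17)=1+3=4, 1+change(13)=1+3=4, 1+change(12)=1+2=3, 1+change(9)=1+2=3) = 3
change(21) = min(1+change(20)=1+3=4, 1+change(18)=1+2=3, 1+change(14)=1+2=3, 1+change(13)=1+3=4, 1+change(10)=1+2=3) = 3
change(22) = min(1+change(21)=1+3=4, 1+change(19)=1+2=3, 1+change(15)=1+2=3, 1+change(14)=1+2=3, 1+change(11)=1+1=2) = 2
change(23) = min(1+change(22)=1+2=3, 1+change(20)=1+3=4, 1+change(16)=1+2=3, 1+change(15)=1+2=3, 1+change(12)=1+2=3) = 3
change(24) = min(1+change(23)=1+3=4, 1+change(21)=1+3=4, 1+change(17)=1+3=4, 1+change(16)=1+2=3, 1+change(13)=1+3=4) = 3
change(25) = min(1+change(24)=1+3=4, 1+change(22)=1+2=3, 1+change(18)=1+2=3, 1+change(17)=1+3=4, 1+change(14)=1+2=3) = 3
change(26) = min(1+change(25)=1+3=4, 1+change(23)=1+3=4, 1+change(19)=1+2=3, 1+change(18)=1+2=3, 1+change(15)=1+2=3) = 3
change(27) = min(1+change(26)=1+3=4, 1+change(24)=1+3=4, 1+change(20)=1+3=4, 1+change(19)=1+2=3, 1+change(16)=1+2=3) = 3

3


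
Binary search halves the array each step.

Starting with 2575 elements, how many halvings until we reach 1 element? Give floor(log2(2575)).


2575 / 2 = 1287
1287 / 2 = 643
643 / 2 = 321
321 / 2 = 160
160 / 2 = 80
80 / 2 = 40
40 / 2 = 20
20 / 2 = 10
10 / 2 = 5
5 / 2 = 2
2 / 2 = 1
Reached 1 after 11 halvings

11


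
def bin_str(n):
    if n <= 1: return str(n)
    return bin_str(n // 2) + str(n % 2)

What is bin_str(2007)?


bin_str(2007) = bin_str(1003) + '1'
bin_str(1003) = bin_str(501) + '1'
bin_str(501) = bin_str(250) + '1'
bin_str(250) = bin_str(125) + '0'
bin_str(125) = bin_str(62) + '1'
bin_str(62) = bin_str(31) + '0'
bin_str(31) = bin_str(15) + '1'
bin_str(15) = bin_str(7) + '1'
bin_str(7) = bin_str(3) + '1'
bin_str(3) = bin_str(1) + '1'
bin_str(1) = '1'  (base case)
Concatenating: '1' + '1' + '1' + '1' + '1' + '0' + '1' + '0' + '1' + '1' + '1' = '11111010111'

11111010111


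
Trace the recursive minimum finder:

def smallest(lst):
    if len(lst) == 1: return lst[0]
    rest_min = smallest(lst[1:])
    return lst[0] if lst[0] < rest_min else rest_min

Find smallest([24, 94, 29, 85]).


smallest([24, 94, 29, 85]): compare 24 with smallest([94, 29, 85])
smallest([94, 29, 85]): compare 94 with smallest([29, 85])
smallest([29, 85]): compare 29 with smallest([85])
smallest([85]) = 85  (base case)
Compare 29 with 85 -> 29
Compare 94 with 29 -> 29
Compare 24 with 29 -> 24

24


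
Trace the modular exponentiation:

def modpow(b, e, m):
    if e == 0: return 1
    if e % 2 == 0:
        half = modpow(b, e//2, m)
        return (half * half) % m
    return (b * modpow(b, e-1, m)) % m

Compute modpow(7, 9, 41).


modpow(7, 9, 41): e is odd, compute modpow(7, 8, 41)
  modpow(7, 8, 41): e is even, compute modpow(7, 4, 41)
    modpow(7, 4, 41): e is even, compute modpow(7, 2, 41)
      modpow(7, 2, 41): e is even, compute modpow(7, 1, 41)
        modpow(7, 1, 41): e is odd, compute modpow(7, 0, 41)
          modpow(7, 0, 41) = 1
        (7 * 1) % 41 = 7
      half=7, (7*7) % 41 = 8
    half=8, (8*8) % 41 = 23
  half=23, (23*23) % 41 = 37
(7 * 37) % 41 = 13

13


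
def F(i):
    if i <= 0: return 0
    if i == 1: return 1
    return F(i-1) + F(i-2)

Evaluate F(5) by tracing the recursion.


Computing F(5) bottom-up:
F(0) = 0
F(1) = 1
F(2) = F(1) + F(0) = 1 + 0 = 1
F(3) = F(2) + F(1) = 1 + 1 = 2
F(4) = F(3) + F(2) = 2 + 1 = 3
F(5) = F(4) + F(3) = 3 + 2 = 5

5


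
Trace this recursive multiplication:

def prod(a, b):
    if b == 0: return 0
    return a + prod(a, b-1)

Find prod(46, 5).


prod(46, 5) = 46 + prod(46, 4)
prod(46, 4) = 46 + prod(46, 3)
prod(46, 3) = 46 + prod(46, 2)
prod(46, 2) = 46 + prod(46, 1)
prod(46, 1) = 46 + prod(46, 0)
prod(46, 0) = 0  (base case)
Total: 46 + 46 + 46 + 46 + 46 + 0 = 230

230


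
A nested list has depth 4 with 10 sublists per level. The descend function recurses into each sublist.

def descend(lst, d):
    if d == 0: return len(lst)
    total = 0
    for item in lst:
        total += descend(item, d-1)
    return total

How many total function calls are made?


At depth 0 (root): 1 call
At depth 1: each of 1 parents calls descend on 10 children = 10 calls
At depth 2: each of 10 parents calls descend on 10 children = 100 calls
At depth 3: each of 100 parents calls descend on 10 children = 1000 calls
At depth 4: each of 1000 parents calls descend on 10 children = 10000 calls
Total: 1 + 10 + 100 + 1000 + 10000 = 11111

11111


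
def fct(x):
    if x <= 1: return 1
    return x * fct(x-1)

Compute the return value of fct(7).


fct(7)
= 7 * fct(6)
= 7 * 6 * fct(5)
= 7 * 6 * 5 * fct(4)
= 7 * 6 * 5 * 4 * fct(3)
= 7 * 6 * 5 * 4 * 3 * fct(2)
= 7 * 6 * 5 * 4 * 3 * 2 * fct(1)
= 7 * 6 * 5 * 4 * 3 * 2 * 1
= 5040

5040


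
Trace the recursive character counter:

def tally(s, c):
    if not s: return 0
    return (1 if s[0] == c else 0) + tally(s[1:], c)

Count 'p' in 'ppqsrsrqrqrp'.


s[0]='p' == 'p' -> 1
s[0]='p' == 'p' -> 1
s[0]='q' != 'p' -> 0
s[0]='s' != 'p' -> 0
s[0]='r' != 'p' -> 0
s[0]='s' != 'p' -> 0
s[0]='r' != 'p' -> 0
s[0]='q' != 'p' -> 0
s[0]='r' != 'p' -> 0
s[0]='q' != 'p' -> 0
s[0]='r' != 'p' -> 0
s[0]='p' == 'p' -> 1
Sum: 1 + 1 + 0 + 0 + 0 + 0 + 0 + 0 + 0 + 0 + 0 + 1 = 3

3


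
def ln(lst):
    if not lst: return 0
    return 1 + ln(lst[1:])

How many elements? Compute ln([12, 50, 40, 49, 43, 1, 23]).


ln([12, 50, 40, 49, 43, 1, 23]) = 1 + ln([50, 40, 49, 43, 1, 23])
ln([50, 40, 49, 43, 1, 23]) = 1 + ln([40, 49, 43, 1, 23])
ln([40, 49, 43, 1, 23]) = 1 + ln([49, 43, 1, 23])
ln([49, 43, 1, 23]) = 1 + ln([43, 1, 23])
ln([43, 1, 23]) = 1 + ln([1, 23])
ln([1, 23]) = 1 + ln([23])
ln([23]) = 1 + ln([])
ln([]) = 0  (base case)
Unwinding: 1 + 1 + 1 + 1 + 1 + 1 + 1 + 0 = 7

7


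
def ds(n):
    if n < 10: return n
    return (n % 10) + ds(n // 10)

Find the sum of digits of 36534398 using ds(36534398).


ds(36534398) = 8 + ds(3653439)
ds(3653439) = 9 + ds(365343)
ds(365343) = 3 + ds(36534)
ds(36534) = 4 + ds(3653)
ds(3653) = 3 + ds(365)
ds(365) = 5 + ds(36)
ds(36) = 6 + ds(3)
ds(3) = 3  (base case)
Total: 8 + 9 + 3 + 4 + 3 + 5 + 6 + 3 = 41

41


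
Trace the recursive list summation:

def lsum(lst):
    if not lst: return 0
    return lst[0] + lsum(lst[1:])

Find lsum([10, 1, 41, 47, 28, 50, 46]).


lsum([10, 1, 41, 47, 28, 50, 46]) = 10 + lsum([1, 41, 47, 28, 50, 46])
lsum([1, 41, 47, 28, 50, 46]) = 1 + lsum([41, 47, 28, 50, 46])
lsum([41, 47, 28, 50, 46]) = 41 + lsum([47, 28, 50, 46])
lsum([47, 28, 50, 46]) = 47 + lsum([28, 50, 46])
lsum([28, 50, 46]) = 28 + lsum([50, 46])
lsum([50, 46]) = 50 + lsum([46])
lsum([46]) = 46 + lsum([])
lsum([]) = 0  (base case)
Total: 10 + 1 + 41 + 47 + 28 + 50 + 46 + 0 = 223

223


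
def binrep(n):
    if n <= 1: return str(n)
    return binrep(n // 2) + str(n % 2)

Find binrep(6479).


binrep(6479) = binrep(3239) + '1'
binrep(3239) = binrep(1619) + '1'
binrep(1619) = binrep(809) + '1'
binrep(809) = binrep(404) + '1'
binrep(404) = binrep(202) + '0'
binrep(202) = binrep(101) + '0'
binrep(101) = binrep(50) + '1'
binrep(50) = binrep(25) + '0'
binrep(25) = binrep(12) + '1'
binrep(12) = binrep(6) + '0'
binrep(6) = binrep(3) + '0'
binrep(3) = binrep(1) + '1'
binrep(1) = '1'  (base case)
Concatenating: '1' + '1' + '0' + '0' + '1' + '0' + '1' + '0' + '0' + '1' + '1' + '1' + '1' = '1100101001111'

1100101001111


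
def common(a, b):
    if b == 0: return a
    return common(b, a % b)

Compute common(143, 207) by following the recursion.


common(143, 207) = common(207, 143)
common(207, 143) = common(143, 64)
common(143, 64) = common(64, 15)
common(64, 15) = common(15, 4)
common(15, 4) = common(4, 3)
common(4, 3) = common(3, 1)
common(3, 1) = common(1, 0)
common(1, 0) = 1  (base case)

1


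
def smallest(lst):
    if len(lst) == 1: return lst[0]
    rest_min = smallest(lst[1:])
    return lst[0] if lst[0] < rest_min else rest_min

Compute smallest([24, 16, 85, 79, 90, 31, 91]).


smallest([24, 16, 85, 79, 90, 31, 91]): compare 24 with smallest([16, 85, 79, 90, 31, 91])
smallest([16, 85, 79, 90, 31, 91]): compare 16 with smallest([85, 79, 90, 31, 91])
smallest([85, 79, 90, 31, 91]): compare 85 with smallest([79, 90, 31, 91])
smallest([79, 90, 31, 91]): compare 79 with smallest([90, 31, 91])
smallest([90, 31, 91]): compare 90 with smallest([31, 91])
smallest([31, 91]): compare 31 with smallest([91])
smallest([91]) = 91  (base case)
Compare 31 with 91 -> 31
Compare 90 with 31 -> 31
Compare 79 with 31 -> 31
Compare 85 with 31 -> 31
Compare 16 with 31 -> 16
Compare 24 with 16 -> 16

16


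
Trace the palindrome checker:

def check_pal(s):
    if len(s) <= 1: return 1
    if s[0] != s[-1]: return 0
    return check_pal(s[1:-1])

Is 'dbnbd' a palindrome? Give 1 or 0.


check_pal('dbnbd'): s[0]='d' == s[-1]='d' -> check check_pal('bnb')
check_pal('bnb'): s[0]='b' == s[-1]='b' -> check check_pal('n')
check_pal('n'): len <= 1 -> return 1  (base case)
Result: 1 (palindrome)

1


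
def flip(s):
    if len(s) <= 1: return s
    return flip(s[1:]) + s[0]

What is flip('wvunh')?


flip('wvunh') = flip('vunh') + 'w'
flip('vunh') = flip('unh') + 'v'
flip('unh') = flip('nh') + 'u'
flip('nh') = flip('h') + 'n'
flip('h') = 'h'  (base case)
Concatenating: 'h' + 'n' + 'u' + 'v' + 'w' = 'hnuvw'

hnuvw


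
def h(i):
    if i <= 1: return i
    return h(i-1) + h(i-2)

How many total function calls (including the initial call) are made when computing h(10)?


Let C(n) = total calls for h(n)
C(0) = 1, C(1) = 1
C(2) = 1 + C(1) + C(0) = 1 + 1 + 1 = 3
C(3) = 1 + C(2) + C(1) = 1 + 3 + 1 = 5
C(4) = 1 + C(3) + C(2) = 1 + 5 + 3 = 9
C(5) = 1 + C(4) + C(3) = 1 + 9 + 5 = 15
C(6) = 1 + C(5) + C(4) = 1 + 15 + 9 = 25
C(7) = 1 + C(6) + C(5) = 1 + 25 + 15 = 41
C(8) = 1 + C(7) + C(6) = 1 + 41 + 25 = 67
C(9) = 1 + C(8) + C(7) = 1 + 67 + 41 = 109
C(10) = 1 + C(9) + C(8) = 1 + 109 + 67 = 177

177


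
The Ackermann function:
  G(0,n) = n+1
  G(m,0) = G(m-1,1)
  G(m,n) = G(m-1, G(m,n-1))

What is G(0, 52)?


G(0, 52) = 53
Result: G(0, 52) = 53

53


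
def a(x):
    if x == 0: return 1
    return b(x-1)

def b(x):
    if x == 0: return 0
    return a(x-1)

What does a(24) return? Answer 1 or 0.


a(24) = b(23)
b(23) = a(22)
a(22) = b(21)
b(21) = a(20)
a(20) = b(19)
b(19) = a(18)
a(18) = b(17)
b(17) = a(16)
a(16) = b(15)
b(15) = a(14)
a(14) = b(13)
b(13) = a(12)
a(12) = b(11)
b(11) = a(10)
a(10) = b(9)
b(9) = a(8)
a(8) = b(7)
b(7) = a(6)
a(6) = b(5)
b(5) = a(4)
a(4) = b(3)
b(3) = a(2)
a(2) = b(1)
b(1) = a(0)
a(0) = 1  (base case)
Result: 1

1


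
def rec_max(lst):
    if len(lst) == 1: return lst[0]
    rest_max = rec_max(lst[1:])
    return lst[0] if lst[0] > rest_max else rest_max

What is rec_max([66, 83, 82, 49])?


rec_max([66, 83, 82, 49]): compare 66 with rec_max([83, 82, 49])
rec_max([83, 82, 49]): compare 83 with rec_max([82, 49])
rec_max([82, 49]): compare 82 with rec_max([49])
rec_max([49]) = 49  (base case)
Compare 82 with 49 -> 82
Compare 83 with 82 -> 83
Compare 66 with 83 -> 83

83


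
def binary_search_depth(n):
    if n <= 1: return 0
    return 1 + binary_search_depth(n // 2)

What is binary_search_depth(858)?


858 / 2 = 429
429 / 2 = 214
214 / 2 = 107
107 / 2 = 53
53 / 2 = 26
26 / 2 = 13
13 / 2 = 6
6 / 2 = 3
3 / 2 = 1
Reached 1 after 9 halvings

9


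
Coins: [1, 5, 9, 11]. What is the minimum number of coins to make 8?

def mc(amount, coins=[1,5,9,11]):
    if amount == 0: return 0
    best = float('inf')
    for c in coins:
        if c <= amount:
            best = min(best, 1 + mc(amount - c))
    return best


Building up with DP:
mc(0) = 0
mc(1) = min(1+mc(0)=1+0=1) = 1
mc(2) = min(1+mc(1)=1+1=2) = 2
mc(3) = min(1+mc(2)=1+2=3) = 3
mc(4) = min(1+mc(3)=1+3=4) = 4
mc(5) = min(1+mc(4)=1+4=5, 1+mc(0)=1+0=1) = 1
mc(6) = min(1+mc(5)=1+1=2, 1+mc(1)=1+1=2) = 2
mc(7) = min(1+mc(6)=1+2=3, 1+mc(2)=1+2=3) = 3
mc(8) = min(1+mc(7)=1+3=4, 1+mc(3)=1+3=4) = 4

4


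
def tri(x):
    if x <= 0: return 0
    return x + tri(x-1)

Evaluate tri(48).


tri(48)
= 48 + 47 + 46 + 45 + 44 + 43 + 42 + 41 + 40 + 39 + 38 + 37 + 36 + 35 + 34 + 33 + 32 + 31 + 30 + 29 + 28 + 27 + 26 + 25 + 24 + 23 + 22 + 21 + 20 + 19 + 18 + 17 + 16 + 15 + 14 + 13 + 12 + 11 + 10 + 9 + 8 + 7 + 6 + 5 + 4 + 3 + 2 + 1 + tri(0)
= 48 + 47 + 46 + 45 + 44 + 43 + 42 + 41 + 40 + 39 + 38 + 37 + 36 + 35 + 34 + 33 + 32 + 31 + 30 + 29 + 28 + 27 + 26 + 25 + 24 + 23 + 22 + 21 + 20 + 19 + 18 + 17 + 16 + 15 + 14 + 13 + 12 + 11 + 10 + 9 + 8 + 7 + 6 + 5 + 4 + 3 + 2 + 1 + 0
= 1176

1176


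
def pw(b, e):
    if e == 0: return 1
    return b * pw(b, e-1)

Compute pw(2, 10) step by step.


pw(2, 10)
= 2 * pw(2, 9)
= 2 * 2 * pw(2, 8)
= 2 * 2 * 2 * pw(2, 7)
= 2 * 2 * 2 * 2 * pw(2, 6)
= 2 * 2 * 2 * 2 * 2 * pw(2, 5)
= 2 * 2 * 2 * 2 * 2 * 2 * pw(2, 4)
= 2 * 2 * 2 * 2 * 2 * 2 * 2 * pw(2, 3)
= 2 * 2 * 2 * 2 * 2 * 2 * 2 * 2 * pw(2, 2)
= 2 * 2 * 2 * 2 * 2 * 2 * 2 * 2 * 2 * pw(2, 1)
= 2 * 2 * 2 * 2 * 2 * 2 * 2 * 2 * 2 * 2 * pw(2, 0)
= 2 * 2 * 2 * 2 * 2 * 2 * 2 * 2 * 2 * 2 * 1
= 1024

1024


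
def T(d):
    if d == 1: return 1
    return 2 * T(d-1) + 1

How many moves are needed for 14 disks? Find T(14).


T(14) = 2 * T(13) + 1
T(13) = 2 * T(12) + 1
T(12) = 2 * T(11) + 1
T(11) = 2 * T(10) + 1
T(10) = 2 * T(9) + 1
T(9) = 2 * T(8) + 1
T(8) = 2 * T(7) + 1
T(7) = 2 * T(6) + 1
T(6) = 2 * T(5) + 1
T(5) = 2 * T(4) + 1
T(4) = 2 * T(3) + 1
T(3) = 2 * T(2) + 1
T(2) = 2 * T(1) + 1
T(1) = 1  (base case)
T(2) = 2 * 1 + 1 = 3
T(3) = 2 * 3 + 1 = 7
T(4) = 2 * 7 + 1 = 15
T(5) = 2 * 15 + 1 = 31
T(6) = 2 * 31 + 1 = 63
T(7) = 2 * 63 + 1 = 127
T(8) = 2 * 127 + 1 = 255
T(9) = 2 * 255 + 1 = 511
T(10) = 2 * 511 + 1 = 1023
T(11) = 2 * 1023 + 1 = 2047
T(12) = 2 * 2047 + 1 = 4095
T(13) = 2 * 4095 + 1 = 8191
T(14) = 2 * 8191 + 1 = 16383

16383


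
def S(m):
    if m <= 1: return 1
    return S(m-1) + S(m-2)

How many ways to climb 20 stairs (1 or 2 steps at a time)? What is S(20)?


Building up from base cases:
S(0) = 1
S(1) = 1
S(2) = S(1) + S(0) = 1 + 1 = 2
S(3) = S(2) + S(1) = 2 + 1 = 3
S(4) = S(3) + S(2) = 3 + 2 = 5
S(5) = S(4) + S(3) = 5 + 3 = 8
S(6) = S(5) + S(4) = 8 + 5 = 13
S(7) = S(6) + S(5) = 13 + 8 = 21
S(8) = S(7) + S(6) = 21 + 13 = 34
S(9) = S(8) + S(7) = 34 + 21 = 55
S(10) = S(9) + S(8) = 55 + 34 = 89
S(11) = S(10) + S(9) = 89 + 55 = 144
S(12) = S(11) + S(10) = 144 + 89 = 233
S(13) = S(12) + S(11) = 233 + 144 = 377
S(14) = S(13) + S(12) = 377 + 233 = 610
S(15) = S(14) + S(13) = 610 + 377 = 987
S(16) = S(15) + S(14) = 987 + 610 = 1597
S(17) = S(16) + S(15) = 1597 + 987 = 2584
S(18) = S(17) + S(16) = 2584 + 1597 = 4181
S(19) = S(18) + S(17) = 4181 + 2584 = 6765
S(20) = S(19) + S(18) = 6765 + 4181 = 10946

10946


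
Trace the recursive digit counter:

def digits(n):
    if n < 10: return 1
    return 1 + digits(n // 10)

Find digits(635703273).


digits(635703273) = 1 + digits(63570327)
digits(63570327) = 1 + digits(6357032)
digits(6357032) = 1 + digits(635703)
digits(635703) = 1 + digits(63570)
digits(63570) = 1 + digits(6357)
digits(6357) = 1 + digits(635)
digits(635) = 1 + digits(63)
digits(63) = 1 + digits(6)
digits(6) = 1  (base case: 6 < 10)
Unwinding: 1 + 1 + 1 + 1 + 1 + 1 + 1 + 1 + 1 = 9

9


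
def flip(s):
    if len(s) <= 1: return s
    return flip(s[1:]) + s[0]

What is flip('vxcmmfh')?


flip('vxcmmfh') = flip('xcmmfh') + 'v'
flip('xcmmfh') = flip('cmmfh') + 'x'
flip('cmmfh') = flip('mmfh') + 'c'
flip('mmfh') = flip('mfh') + 'm'
flip('mfh') = flip('fh') + 'm'
flip('fh') = flip('h') + 'f'
flip('h') = 'h'  (base case)
Concatenating: 'h' + 'f' + 'm' + 'm' + 'c' + 'x' + 'v' = 'hfmmcxv'

hfmmcxv


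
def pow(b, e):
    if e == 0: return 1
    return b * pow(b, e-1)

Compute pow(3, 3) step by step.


pow(3, 3)
= 3 * pow(3, 2)
= 3 * 3 * pow(3, 1)
= 3 * 3 * 3 * pow(3, 0)
= 3 * 3 * 3 * 1
= 27

27


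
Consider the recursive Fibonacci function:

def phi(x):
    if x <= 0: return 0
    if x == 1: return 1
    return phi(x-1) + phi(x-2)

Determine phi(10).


Computing phi(10) bottom-up:
phi(0) = 0
phi(1) = 1
phi(2) = phi(1) + phi(0) = 1 + 0 = 1
phi(3) = phi(2) + phi(1) = 1 + 1 = 2
phi(4) = phi(3) + phi(2) = 2 + 1 = 3
phi(5) = phi(4) + phi(3) = 3 + 2 = 5
phi(6) = phi(5) + phi(4) = 5 + 3 = 8
phi(7) = phi(6) + phi(5) = 8 + 5 = 13
phi(8) = phi(7) + phi(6) = 13 + 8 = 21
phi(9) = phi(8) + phi(7) = 21 + 13 = 34
phi(10) = phi(9) + phi(8) = 34 + 21 = 55

55


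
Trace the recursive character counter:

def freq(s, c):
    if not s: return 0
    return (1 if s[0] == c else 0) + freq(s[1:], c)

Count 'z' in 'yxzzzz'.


s[0]='y' != 'z' -> 0
s[0]='x' != 'z' -> 0
s[0]='z' == 'z' -> 1
s[0]='z' == 'z' -> 1
s[0]='z' == 'z' -> 1
s[0]='z' == 'z' -> 1
Sum: 0 + 0 + 1 + 1 + 1 + 1 = 4

4


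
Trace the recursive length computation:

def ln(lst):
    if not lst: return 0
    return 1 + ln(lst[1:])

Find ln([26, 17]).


ln([26, 17]) = 1 + ln([17])
ln([17]) = 1 + ln([])
ln([]) = 0  (base case)
Unwinding: 1 + 1 + 0 = 2

2


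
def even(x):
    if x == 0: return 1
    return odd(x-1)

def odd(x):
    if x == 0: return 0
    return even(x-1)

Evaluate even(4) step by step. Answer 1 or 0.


even(4) = odd(3)
odd(3) = even(2)
even(2) = odd(1)
odd(1) = even(0)
even(0) = 1  (base case)
Result: 1

1


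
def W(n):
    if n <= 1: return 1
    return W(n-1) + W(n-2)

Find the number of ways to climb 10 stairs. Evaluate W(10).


Building up from base cases:
W(0) = 1
W(1) = 1
W(2) = W(1) + W(0) = 1 + 1 = 2
W(3) = W(2) + W(1) = 2 + 1 = 3
W(4) = W(3) + W(2) = 3 + 2 = 5
W(5) = W(4) + W(3) = 5 + 3 = 8
W(6) = W(5) + W(4) = 8 + 5 = 13
W(7) = W(6) + W(5) = 13 + 8 = 21
W(8) = W(7) + W(6) = 21 + 13 = 34
W(9) = W(8) + W(7) = 34 + 21 = 55
W(10) = W(9) + W(8) = 55 + 34 = 89

89


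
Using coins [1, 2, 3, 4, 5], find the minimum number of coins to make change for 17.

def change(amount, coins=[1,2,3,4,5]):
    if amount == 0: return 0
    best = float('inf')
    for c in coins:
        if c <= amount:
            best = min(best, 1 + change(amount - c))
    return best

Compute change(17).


Building up with DP:
change(0) = 0
change(1) = min(1+change(0)=1+0=1) = 1
change(2) = min(1+change(1)=1+1=2, 1+change(0)=1+0=1) = 1
change(3) = min(1+change(2)=1+1=2, 1+change(1)=1+1=2, 1+change(0)=1+0=1) = 1
change(4) = min(1+change(3)=1+1=2, 1+change(2)=1+1=2, 1+change(1)=1+1=2, 1+change(0)=1+0=1) = 1
change(5) = min(1+change(4)=1+1=2, 1+change(3)=1+1=2, 1+change(2)=1+1=2, 1+change(1)=1+1=2, 1+change(0)=1+0=1) = 1
change(6) = min(1+change(5)=1+1=2, 1+change(4)=1+1=2, 1+change(3)=1+1=2, 1+change(2)=1+1=2, 1+change(1)=1+1=2) = 2
change(7) = min(1+change(6)=1+2=3, 1+change(5)=1+1=2, 1+change(4)=1+1=2, 1+change(3)=1+1=2, 1+change(2)=1+1=2) = 2
change(8) = min(1+change(7)=1+2=3, 1+change(6)=1+2=3, 1+change(5)=1+1=2, 1+change(4)=1+1=2, 1+change(3)=1+1=2) = 2
change(9) = min(1+change(8)=1+2=3, 1+change(7)=1+2=3, 1+change(6)=1+2=3, 1+change(5)=1+1=2, 1+change(4)=1+1=2) = 2
change(10) = min(1+change(9)=1+2=3, 1+change(8)=1+2=3, 1+change(7)=1+2=3, 1+change(6)=1+2=3, 1+change(5)=1+1=2) = 2
change(11) = min(1+change(10)=1+2=3, 1+change(9)=1+2=3, 1+change(8)=1+2=3, 1+change(7)=1+2=3, 1+change(6)=1+2=3) = 3
change(12) = min(1+change(11)=1+3=4, 1+change(10)=1+2=3, 1+change(9)=1+2=3, 1+change(8)=1+2=3, 1+change(7)=1+2=3) = 3
change(13) = min(1+change(12)=1+3=4, 1+change(11)=1+3=4, 1+change(10)=1+2=3, 1+change(9)=1+2=3, 1+change(8)=1+2=3) = 3
change(14) = min(1+change(13)=1+3=4, 1+change(12)=1+3=4, 1+change(11)=1+3=4, 1+change(10)=1+2=3, 1+change(9)=1+2=3) = 3
change(15) = min(1+change(14)=1+3=4, 1+change(13)=1+3=4, 1+change(12)=1+3=4, 1+change(11)=1+3=4, 1+change(10)=1+2=3) = 3
change(16) = min(1+change(15)=1+3=4, 1+change(14)=1+3=4, 1+change(13)=1+3=4, 1+change(12)=1+3=4, 1+change(11)=1+3=4) = 4
change(17) = min(1+change(16)=1+4=5, 1+change(15)=1+3=4, 1+change(14)=1+3=4, 1+change(13)=1+3=4, 1+change(12)=1+3=4) = 4

4


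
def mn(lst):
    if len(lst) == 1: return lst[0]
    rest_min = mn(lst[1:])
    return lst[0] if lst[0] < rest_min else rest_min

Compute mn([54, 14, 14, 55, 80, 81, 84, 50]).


mn([54, 14, 14, 55, 80, 81, 84, 50]): compare 54 with mn([14, 14, 55, 80, 81, 84, 50])
mn([14, 14, 55, 80, 81, 84, 50]): compare 14 with mn([14, 55, 80, 81, 84, 50])
mn([14, 55, 80, 81, 84, 50]): compare 14 with mn([55, 80, 81, 84, 50])
mn([55, 80, 81, 84, 50]): compare 55 with mn([80, 81, 84, 50])
mn([80, 81, 84, 50]): compare 80 with mn([81, 84, 50])
mn([81, 84, 50]): compare 81 with mn([84, 50])
mn([84, 50]): compare 84 with mn([50])
mn([50]) = 50  (base case)
Compare 84 with 50 -> 50
Compare 81 with 50 -> 50
Compare 80 with 50 -> 50
Compare 55 with 50 -> 50
Compare 14 with 50 -> 14
Compare 14 with 14 -> 14
Compare 54 with 14 -> 14

14


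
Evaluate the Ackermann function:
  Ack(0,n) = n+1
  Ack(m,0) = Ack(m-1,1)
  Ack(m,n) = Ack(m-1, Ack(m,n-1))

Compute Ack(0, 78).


Ack(0, 78) = 79
Result: Ack(0, 78) = 79

79


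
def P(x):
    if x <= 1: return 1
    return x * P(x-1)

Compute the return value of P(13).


P(13)
= 13 * P(12)
= 13 * 12 * P(11)
= 13 * 12 * 11 * P(10)
= 13 * 12 * 11 * 10 * P(9)
= 13 * 12 * 11 * 10 * 9 * P(8)
= 13 * 12 * 11 * 10 * 9 * 8 * P(7)
= 13 * 12 * 11 * 10 * 9 * 8 * 7 * P(6)
= 13 * 12 * 11 * 10 * 9 * 8 * 7 * 6 * P(5)
= 13 * 12 * 11 * 10 * 9 * 8 * 7 * 6 * 5 * P(4)
= 13 * 12 * 11 * 10 * 9 * 8 * 7 * 6 * 5 * 4 * P(3)
= 13 * 12 * 11 * 10 * 9 * 8 * 7 * 6 * 5 * 4 * 3 * P(2)
= 13 * 12 * 11 * 10 * 9 * 8 * 7 * 6 * 5 * 4 * 3 * 2 * P(1)
= 13 * 12 * 11 * 10 * 9 * 8 * 7 * 6 * 5 * 4 * 3 * 2 * 1
= 6227020800

6227020800


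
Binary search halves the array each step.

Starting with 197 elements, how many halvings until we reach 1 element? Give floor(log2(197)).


197 / 2 = 98
98 / 2 = 49
49 / 2 = 24
24 / 2 = 12
12 / 2 = 6
6 / 2 = 3
3 / 2 = 1
Reached 1 after 7 halvings

7


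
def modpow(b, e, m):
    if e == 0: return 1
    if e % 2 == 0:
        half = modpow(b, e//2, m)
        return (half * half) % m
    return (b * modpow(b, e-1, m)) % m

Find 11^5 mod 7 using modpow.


modpow(11, 5, 7): e is odd, compute modpow(11, 4, 7)
  modpow(11, 4, 7): e is even, compute modpow(11, 2, 7)
    modpow(11, 2, 7): e is even, compute modpow(11, 1, 7)
      modpow(11, 1, 7): e is odd, compute modpow(11, 0, 7)
        modpow(11, 0, 7) = 1
      (11 * 1) % 7 = 4
    half=4, (4*4) % 7 = 2
  half=2, (2*2) % 7 = 4
(11 * 4) % 7 = 2

2


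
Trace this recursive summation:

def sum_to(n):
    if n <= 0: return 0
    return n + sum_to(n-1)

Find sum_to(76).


sum_to(76)
= 76 + 75 + 74 + 73 + 72 + 71 + 70 + 69 + 68 + 67 + 66 + 65 + 64 + 63 + 62 + 61 + 60 + 59 + 58 + 57 + 56 + 55 + 54 + 53 + 52 + 51 + 50 + 49 + 48 + 47 + 46 + 45 + 44 + 43 + 42 + 41 + 40 + 39 + 38 + 37 + 36 + 35 + 34 + 33 + 32 + 31 + 30 + 29 + 28 + 27 + 26 + 25 + 24 + 23 + 22 + 21 + 20 + 19 + 18 + 17 + 16 + 15 + 14 + 13 + 12 + 11 + 10 + 9 + 8 + 7 + 6 + 5 + 4 + 3 + 2 + 1 + sum_to(0)
= 76 + 75 + 74 + 73 + 72 + 71 + 70 + 69 + 68 + 67 + 66 + 65 + 64 + 63 + 62 + 61 + 60 + 59 + 58 + 57 + 56 + 55 + 54 + 53 + 52 + 51 + 50 + 49 + 48 + 47 + 46 + 45 + 44 + 43 + 42 + 41 + 40 + 39 + 38 + 37 + 36 + 35 + 34 + 33 + 32 + 31 + 30 + 29 + 28 + 27 + 26 + 25 + 24 + 23 + 22 + 21 + 20 + 19 + 18 + 17 + 16 + 15 + 14 + 13 + 12 + 11 + 10 + 9 + 8 + 7 + 6 + 5 + 4 + 3 + 2 + 1 + 0
= 2926

2926


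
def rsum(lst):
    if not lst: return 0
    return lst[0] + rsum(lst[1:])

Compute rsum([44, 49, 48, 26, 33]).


rsum([44, 49, 48, 26, 33]) = 44 + rsum([49, 48, 26, 33])
rsum([49, 48, 26, 33]) = 49 + rsum([48, 26, 33])
rsum([48, 26, 33]) = 48 + rsum([26, 33])
rsum([26, 33]) = 26 + rsum([33])
rsum([33]) = 33 + rsum([])
rsum([]) = 0  (base case)
Total: 44 + 49 + 48 + 26 + 33 + 0 = 200

200


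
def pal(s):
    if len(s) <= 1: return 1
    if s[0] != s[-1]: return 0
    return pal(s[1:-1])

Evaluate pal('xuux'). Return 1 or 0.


pal('xuux'): s[0]='x' == s[-1]='x' -> check pal('uu')
pal('uu'): s[0]='u' == s[-1]='u' -> check pal('')
pal(''): len <= 1 -> return 1  (base case)
Result: 1 (palindrome)

1


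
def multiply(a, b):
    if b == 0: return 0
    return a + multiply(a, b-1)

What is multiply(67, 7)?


multiply(67, 7) = 67 + multiply(67, 6)
multiply(67, 6) = 67 + multiply(67, 5)
multiply(67, 5) = 67 + multiply(67, 4)
multiply(67, 4) = 67 + multiply(67, 3)
multiply(67, 3) = 67 + multiply(67, 2)
multiply(67, 2) = 67 + multiply(67, 1)
multiply(67, 1) = 67 + multiply(67, 0)
multiply(67, 0) = 0  (base case)
Total: 67 + 67 + 67 + 67 + 67 + 67 + 67 + 0 = 469

469


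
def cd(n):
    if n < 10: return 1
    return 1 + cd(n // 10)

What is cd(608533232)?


cd(608533232) = 1 + cd(60853323)
cd(60853323) = 1 + cd(6085332)
cd(6085332) = 1 + cd(608533)
cd(608533) = 1 + cd(60853)
cd(60853) = 1 + cd(6085)
cd(6085) = 1 + cd(608)
cd(608) = 1 + cd(60)
cd(60) = 1 + cd(6)
cd(6) = 1  (base case: 6 < 10)
Unwinding: 1 + 1 + 1 + 1 + 1 + 1 + 1 + 1 + 1 = 9

9


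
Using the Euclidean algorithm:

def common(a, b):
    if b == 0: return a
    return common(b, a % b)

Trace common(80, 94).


common(80, 94) = common(94, 80)
common(94, 80) = common(80, 14)
common(80, 14) = common(14, 10)
common(14, 10) = common(10, 4)
common(10, 4) = common(4, 2)
common(4, 2) = common(2, 0)
common(2, 0) = 2  (base case)

2


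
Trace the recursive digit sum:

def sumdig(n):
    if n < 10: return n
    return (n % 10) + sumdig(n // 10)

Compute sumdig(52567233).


sumdig(52567233) = 3 + sumdig(5256723)
sumdig(5256723) = 3 + sumdig(525672)
sumdig(525672) = 2 + sumdig(52567)
sumdig(52567) = 7 + sumdig(5256)
sumdig(5256) = 6 + sumdig(525)
sumdig(525) = 5 + sumdig(52)
sumdig(52) = 2 + sumdig(5)
sumdig(5) = 5  (base case)
Total: 3 + 3 + 2 + 7 + 6 + 5 + 2 + 5 = 33

33


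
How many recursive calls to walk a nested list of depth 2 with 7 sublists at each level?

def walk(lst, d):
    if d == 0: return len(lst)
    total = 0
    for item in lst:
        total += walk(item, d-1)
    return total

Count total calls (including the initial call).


At depth 0 (root): 1 call
At depth 1: each of 1 parents calls walk on 7 children = 7 calls
At depth 2: each of 7 parents calls walk on 7 children = 49 calls
Total: 1 + 7 + 49 = 57

57


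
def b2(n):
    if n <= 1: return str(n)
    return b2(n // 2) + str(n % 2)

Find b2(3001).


b2(3001) = b2(1500) + '1'
b2(1500) = b2(750) + '0'
b2(750) = b2(375) + '0'
b2(375) = b2(187) + '1'
b2(187) = b2(93) + '1'
b2(93) = b2(46) + '1'
b2(46) = b2(23) + '0'
b2(23) = b2(11) + '1'
b2(11) = b2(5) + '1'
b2(5) = b2(2) + '1'
b2(2) = b2(1) + '0'
b2(1) = '1'  (base case)
Concatenating: '1' + '0' + '1' + '1' + '1' + '0' + '1' + '1' + '1' + '0' + '0' + '1' = '101110111001'

101110111001


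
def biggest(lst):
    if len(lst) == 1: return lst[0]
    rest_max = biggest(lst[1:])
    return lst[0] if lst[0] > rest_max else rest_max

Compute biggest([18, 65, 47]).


biggest([18, 65, 47]): compare 18 with biggest([65, 47])
biggest([65, 47]): compare 65 with biggest([47])
biggest([47]) = 47  (base case)
Compare 65 with 47 -> 65
Compare 18 with 65 -> 65

65


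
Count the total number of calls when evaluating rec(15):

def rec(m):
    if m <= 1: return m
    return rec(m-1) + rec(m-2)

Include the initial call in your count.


Let C(n) = total calls for rec(n)
C(0) = 1, C(1) = 1
C(2) = 1 + C(1) + C(0) = 1 + 1 + 1 = 3
C(3) = 1 + C(2) + C(1) = 1 + 3 + 1 = 5
C(4) = 1 + C(3) + C(2) = 1 + 5 + 3 = 9
C(5) = 1 + C(4) + C(3) = 1 + 9 + 5 = 15
C(6) = 1 + C(5) + C(4) = 1 + 15 + 9 = 25
C(7) = 1 + C(6) + C(5) = 1 + 25 + 15 = 41
C(8) = 1 + C(7) + C(6) = 1 + 41 + 25 = 67
C(9) = 1 + C(8) + C(7) = 1 + 67 + 41 = 109
C(10) = 1 + C(9) + C(8) = 1 + 109 + 67 = 177
C(11) = 1 + C(10) + C(9) = 1 + 177 + 109 = 287
C(12) = 1 + C(11) + C(10) = 1 + 287 + 177 = 465
C(13) = 1 + C(12) + C(11) = 1 + 465 + 287 = 753
C(14) = 1 + C(13) + C(12) = 1 + 753 + 465 = 1219
C(15) = 1 + C(14) + C(13) = 1 + 1219 + 753 = 1973

1973


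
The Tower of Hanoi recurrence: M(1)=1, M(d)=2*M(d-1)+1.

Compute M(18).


M(18) = 2 * M(17) + 1
M(17) = 2 * M(16) + 1
M(16) = 2 * M(15) + 1
M(15) = 2 * M(14) + 1
M(14) = 2 * M(13) + 1
M(13) = 2 * M(12) + 1
M(12) = 2 * M(11) + 1
M(11) = 2 * M(10) + 1
M(10) = 2 * M(9) + 1
M(9) = 2 * M(8) + 1
M(8) = 2 * M(7) + 1
M(7) = 2 * M(6) + 1
M(6) = 2 * M(5) + 1
M(5) = 2 * M(4) + 1
M(4) = 2 * M(3) + 1
M(3) = 2 * M(2) + 1
M(2) = 2 * M(1) + 1
M(1) = 1  (base case)
M(2) = 2 * 1 + 1 = 3
M(3) = 2 * 3 + 1 = 7
M(4) = 2 * 7 + 1 = 15
M(5) = 2 * 15 + 1 = 31
M(6) = 2 * 31 + 1 = 63
M(7) = 2 * 63 + 1 = 127
M(8) = 2 * 127 + 1 = 255
M(9) = 2 * 255 + 1 = 511
M(10) = 2 * 511 + 1 = 1023
M(11) = 2 * 1023 + 1 = 2047
M(12) = 2 * 2047 + 1 = 4095
M(13) = 2 * 4095 + 1 = 8191
M(14) = 2 * 8191 + 1 = 16383
M(15) = 2 * 16383 + 1 = 32767
M(16) = 2 * 32767 + 1 = 65535
M(17) = 2 * 65535 + 1 = 131071
M(18) = 2 * 131071 + 1 = 262143

262143


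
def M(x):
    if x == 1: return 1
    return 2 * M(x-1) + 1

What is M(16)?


M(16) = 2 * M(15) + 1
M(15) = 2 * M(14) + 1
M(14) = 2 * M(13) + 1
M(13) = 2 * M(12) + 1
M(12) = 2 * M(11) + 1
M(11) = 2 * M(10) + 1
M(10) = 2 * M(9) + 1
M(9) = 2 * M(8) + 1
M(8) = 2 * M(7) + 1
M(7) = 2 * M(6) + 1
M(6) = 2 * M(5) + 1
M(5) = 2 * M(4) + 1
M(4) = 2 * M(3) + 1
M(3) = 2 * M(2) + 1
M(2) = 2 * M(1) + 1
M(1) = 1  (base case)
M(2) = 2 * 1 + 1 = 3
M(3) = 2 * 3 + 1 = 7
M(4) = 2 * 7 + 1 = 15
M(5) = 2 * 15 + 1 = 31
M(6) = 2 * 31 + 1 = 63
M(7) = 2 * 63 + 1 = 127
M(8) = 2 * 127 + 1 = 255
M(9) = 2 * 255 + 1 = 511
M(10) = 2 * 511 + 1 = 1023
M(11) = 2 * 1023 + 1 = 2047
M(12) = 2 * 2047 + 1 = 4095
M(13) = 2 * 4095 + 1 = 8191
M(14) = 2 * 8191 + 1 = 16383
M(15) = 2 * 16383 + 1 = 32767
M(16) = 2 * 32767 + 1 = 65535

65535


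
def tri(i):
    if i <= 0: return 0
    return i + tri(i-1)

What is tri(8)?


tri(8)
= 8 + 7 + 6 + 5 + 4 + 3 + 2 + 1 + tri(0)
= 8 + 7 + 6 + 5 + 4 + 3 + 2 + 1 + 0
= 36

36


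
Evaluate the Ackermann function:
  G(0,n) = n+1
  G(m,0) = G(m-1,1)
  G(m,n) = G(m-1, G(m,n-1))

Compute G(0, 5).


G(0, 5) = 6
Result: G(0, 5) = 6

6


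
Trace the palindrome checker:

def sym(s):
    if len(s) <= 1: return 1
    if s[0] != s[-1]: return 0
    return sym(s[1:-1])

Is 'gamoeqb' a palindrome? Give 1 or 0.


sym('gamoeqb'): s[0]='g' != s[-1]='b' -> return 0
Result: 0 (not a palindrome)

0


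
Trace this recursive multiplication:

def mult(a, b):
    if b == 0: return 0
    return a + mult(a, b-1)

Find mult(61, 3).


mult(61, 3) = 61 + mult(61, 2)
mult(61, 2) = 61 + mult(61, 1)
mult(61, 1) = 61 + mult(61, 0)
mult(61, 0) = 0  (base case)
Total: 61 + 61 + 61 + 0 = 183

183


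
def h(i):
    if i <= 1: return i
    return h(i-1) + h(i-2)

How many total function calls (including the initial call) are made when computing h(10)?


Let C(n) = total calls for h(n)
C(0) = 1, C(1) = 1
C(2) = 1 + C(1) + C(0) = 1 + 1 + 1 = 3
C(3) = 1 + C(2) + C(1) = 1 + 3 + 1 = 5
C(4) = 1 + C(3) + C(2) = 1 + 5 + 3 = 9
C(5) = 1 + C(4) + C(3) = 1 + 9 + 5 = 15
C(6) = 1 + C(5) + C(4) = 1 + 15 + 9 = 25
C(7) = 1 + C(6) + C(5) = 1 + 25 + 15 = 41
C(8) = 1 + C(7) + C(6) = 1 + 41 + 25 = 67
C(9) = 1 + C(8) + C(7) = 1 + 67 + 41 = 109
C(10) = 1 + C(9) + C(8) = 1 + 109 + 67 = 177

177


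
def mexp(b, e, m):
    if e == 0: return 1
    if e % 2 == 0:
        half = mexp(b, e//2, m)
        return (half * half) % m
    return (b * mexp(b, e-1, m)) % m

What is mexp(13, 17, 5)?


mexp(13, 17, 5): e is odd, compute mexp(13, 16, 5)
  mexp(13, 16, 5): e is even, compute mexp(13, 8, 5)
    mexp(13, 8, 5): e is even, compute mexp(13, 4, 5)
      mexp(13, 4, 5): e is even, compute mexp(13, 2, 5)
        mexp(13, 2, 5): e is even, compute mexp(13, 1, 5)
          mexp(13, 1, 5): e is odd, compute mexp(13, 0, 5)
          mexp(13, 0, 5) = 1
          (13 * 1) % 5 = 3
        half=3, (3*3) % 5 = 4
      half=4, (4*4) % 5 = 1
    half=1, (1*1) % 5 = 1
  half=1, (1*1) % 5 = 1
(13 * 1) % 5 = 3

3


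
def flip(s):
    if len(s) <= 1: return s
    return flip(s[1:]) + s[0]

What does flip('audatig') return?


flip('audatig') = flip('udatig') + 'a'
flip('udatig') = flip('datig') + 'u'
flip('datig') = flip('atig') + 'd'
flip('atig') = flip('tig') + 'a'
flip('tig') = flip('ig') + 't'
flip('ig') = flip('g') + 'i'
flip('g') = 'g'  (base case)
Concatenating: 'g' + 'i' + 't' + 'a' + 'd' + 'u' + 'a' = 'gitadua'

gitadua


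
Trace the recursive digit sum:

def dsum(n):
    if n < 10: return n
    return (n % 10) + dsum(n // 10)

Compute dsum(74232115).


dsum(74232115) = 5 + dsum(7423211)
dsum(7423211) = 1 + dsum(742321)
dsum(742321) = 1 + dsum(74232)
dsum(74232) = 2 + dsum(7423)
dsum(7423) = 3 + dsum(742)
dsum(742) = 2 + dsum(74)
dsum(74) = 4 + dsum(7)
dsum(7) = 7  (base case)
Total: 5 + 1 + 1 + 2 + 3 + 2 + 4 + 7 = 25

25


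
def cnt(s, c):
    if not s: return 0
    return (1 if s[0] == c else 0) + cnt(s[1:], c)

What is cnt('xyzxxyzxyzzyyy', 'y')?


s[0]='x' != 'y' -> 0
s[0]='y' == 'y' -> 1
s[0]='z' != 'y' -> 0
s[0]='x' != 'y' -> 0
s[0]='x' != 'y' -> 0
s[0]='y' == 'y' -> 1
s[0]='z' != 'y' -> 0
s[0]='x' != 'y' -> 0
s[0]='y' == 'y' -> 1
s[0]='z' != 'y' -> 0
s[0]='z' != 'y' -> 0
s[0]='y' == 'y' -> 1
s[0]='y' == 'y' -> 1
s[0]='y' == 'y' -> 1
Sum: 0 + 1 + 0 + 0 + 0 + 1 + 0 + 0 + 1 + 0 + 0 + 1 + 1 + 1 = 6

6


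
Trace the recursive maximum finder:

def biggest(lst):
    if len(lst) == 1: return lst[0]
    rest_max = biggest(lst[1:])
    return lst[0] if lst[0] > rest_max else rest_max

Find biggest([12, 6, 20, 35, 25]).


biggest([12, 6, 20, 35, 25]): compare 12 with biggest([6, 20, 35, 25])
biggest([6, 20, 35, 25]): compare 6 with biggest([20, 35, 25])
biggest([20, 35, 25]): compare 20 with biggest([35, 25])
biggest([35, 25]): compare 35 with biggest([25])
biggest([25]) = 25  (base case)
Compare 35 with 25 -> 35
Compare 20 with 35 -> 35
Compare 6 with 35 -> 35
Compare 12 with 35 -> 35

35


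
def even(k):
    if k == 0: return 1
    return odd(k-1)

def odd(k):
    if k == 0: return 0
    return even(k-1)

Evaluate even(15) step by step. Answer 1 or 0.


even(15) = odd(14)
odd(14) = even(13)
even(13) = odd(12)
odd(12) = even(11)
even(11) = odd(10)
odd(10) = even(9)
even(9) = odd(8)
odd(8) = even(7)
even(7) = odd(6)
odd(6) = even(5)
even(5) = odd(4)
odd(4) = even(3)
even(3) = odd(2)
odd(2) = even(1)
even(1) = odd(0)
odd(0) = 0  (base case)
Result: 0

0


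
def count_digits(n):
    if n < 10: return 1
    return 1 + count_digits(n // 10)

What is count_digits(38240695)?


count_digits(38240695) = 1 + count_digits(3824069)
count_digits(3824069) = 1 + count_digits(382406)
count_digits(382406) = 1 + count_digits(38240)
count_digits(38240) = 1 + count_digits(3824)
count_digits(3824) = 1 + count_digits(382)
count_digits(382) = 1 + count_digits(38)
count_digits(38) = 1 + count_digits(3)
count_digits(3) = 1  (base case: 3 < 10)
Unwinding: 1 + 1 + 1 + 1 + 1 + 1 + 1 + 1 = 8

8


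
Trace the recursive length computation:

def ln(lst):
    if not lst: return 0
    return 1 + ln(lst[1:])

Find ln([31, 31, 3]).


ln([31, 31, 3]) = 1 + ln([31, 3])
ln([31, 3]) = 1 + ln([3])
ln([3]) = 1 + ln([])
ln([]) = 0  (base case)
Unwinding: 1 + 1 + 1 + 0 = 3

3
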